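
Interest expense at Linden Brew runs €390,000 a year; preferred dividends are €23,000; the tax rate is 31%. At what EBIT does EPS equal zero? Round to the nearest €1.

€423,333

Preferred dividends are paid after tax, so their pre-tax equivalent is €23,000 ÷ (1 − 0.31) = €33,333.33.
EPS = 0 when EBIT covers interest plus the pre-tax preferred burden: €390,000 + €33,333.33 = €423,333.33.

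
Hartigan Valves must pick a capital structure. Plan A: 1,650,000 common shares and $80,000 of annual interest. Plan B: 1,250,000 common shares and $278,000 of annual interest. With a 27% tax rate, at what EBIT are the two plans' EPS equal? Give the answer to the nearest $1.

At indifference, (EBIT − 80,000)(1 − t)/1,650,000 = (EBIT − 278,000)(1 − t)/1,250,000.
The (1 − t) factor cancels: (EBIT − 80,000) × 1,250,000 = (EBIT − 278,000) × 1,650,000.
EBIT × (1,650,000 − 1,250,000) = 278,000 × 1,650,000 − 80,000 × 1,250,000 = 358,700,000,000, so EBIT = 358,700,000,000 ÷ 400,000 = 896,750.00.

$896,750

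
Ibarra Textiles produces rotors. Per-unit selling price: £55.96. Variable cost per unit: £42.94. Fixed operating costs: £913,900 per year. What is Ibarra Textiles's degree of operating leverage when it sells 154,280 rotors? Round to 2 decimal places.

1.83

Total contribution margin = 154,280 × £13.02 = £2,008,725.60.
Subtracting fixed costs: EBIT = £2,008,725.60 − £913,900 = £1,094,825.60.
So DOL = total CM / EBIT = £2,008,725.60 / £1,094,825.60 = 1.8347.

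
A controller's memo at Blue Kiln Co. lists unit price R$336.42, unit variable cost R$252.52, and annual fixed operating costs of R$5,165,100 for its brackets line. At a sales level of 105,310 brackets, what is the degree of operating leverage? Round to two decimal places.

2.41

Total contribution margin = 105,310 × R$83.90 = R$8,835,509.00.
EBIT = R$8,835,509.00 − R$5,165,100 = R$3,670,409.00.
So DOL = total CM / EBIT = R$8,835,509.00 / R$3,670,409.00 = 2.4072.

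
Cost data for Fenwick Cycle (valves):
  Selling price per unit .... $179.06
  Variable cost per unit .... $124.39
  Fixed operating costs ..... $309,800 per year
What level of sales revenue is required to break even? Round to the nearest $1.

$1,014,684

Contribution margin per unit = $179.06 − $124.39 = $54.67, a CM ratio of $54.67 ÷ $179.06 = 0.3053.
Break-even revenue = fixed costs × price ÷ CM = $309,800 × $179.06 ÷ $54.67 = $1,014,684.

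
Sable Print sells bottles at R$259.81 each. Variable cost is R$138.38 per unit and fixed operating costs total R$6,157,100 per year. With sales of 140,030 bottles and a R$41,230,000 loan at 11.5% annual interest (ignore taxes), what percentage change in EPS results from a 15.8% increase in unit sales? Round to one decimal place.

Total contribution margin = 140,030 × R$121.43 = R$17,003,842.90.
Subtracting fixed costs: EBIT = R$17,003,842.90 − R$6,157,100 = R$10,846,742.90.
Interest = R$4,741,450.00, so EBIT − I = R$6,105,292.90.
Degree of combined leverage = contribution ÷ (EBIT − I) = R$17,003,842.90 ÷ R$6,105,292.90 = 2.7851.
EPS therefore changes by 2.7851 × (+15.8%) = +44.0%.

+44.0%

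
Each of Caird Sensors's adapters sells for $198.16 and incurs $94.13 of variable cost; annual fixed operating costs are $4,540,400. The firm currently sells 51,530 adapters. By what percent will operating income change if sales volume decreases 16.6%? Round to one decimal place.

Contribution at this volume is 51,530 × $104.03 = $5,360,665.90.
Subtracting fixed costs: EBIT = $5,360,665.90 − $4,540,400 = $820,265.90.
Degree of operating leverage = $5,360,665.90 / $820,265.90 = 6.5353.
Operating income changes by 6.5353 × -16.6% = -108.5%.

-108.5%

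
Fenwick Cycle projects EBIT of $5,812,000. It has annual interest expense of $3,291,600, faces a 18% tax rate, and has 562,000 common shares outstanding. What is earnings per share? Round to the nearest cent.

$3.68

Pre-tax income = $5,812,000 − $3,291,600.00 = $2,520,400.00.
After tax at 18%: net income = $2,520,400.00 × 0.82 = $2,066,728.00.
Per share: $2,066,728.00 / 562,000 shares = $3.68.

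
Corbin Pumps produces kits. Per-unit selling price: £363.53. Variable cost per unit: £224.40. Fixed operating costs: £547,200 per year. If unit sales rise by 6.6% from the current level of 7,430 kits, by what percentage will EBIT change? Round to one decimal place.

Contribution at this volume is 7,430 × £139.13 = £1,033,735.90.
EBIT = £1,033,735.90 − £547,200 = £486,535.90.
DOL = contribution ÷ EBIT = £1,033,735.90 ÷ £486,535.90 = 2.1247.
Operating income changes by 2.1247 × +6.6% = +14.0%.

+14.0%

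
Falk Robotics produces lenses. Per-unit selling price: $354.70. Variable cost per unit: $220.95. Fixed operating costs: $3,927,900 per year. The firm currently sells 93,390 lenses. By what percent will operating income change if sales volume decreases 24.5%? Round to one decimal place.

-35.7%

Contribution at this volume is 93,390 × $133.75 = $12,490,912.50.
EBIT = $12,490,912.50 − $3,927,900 = $8,563,012.50.
So DOL = total CM / EBIT = $12,490,912.50 / $8,563,012.50 = 1.4587.
So EBIT moves 1.4587 × (-24.5%) = -35.7%.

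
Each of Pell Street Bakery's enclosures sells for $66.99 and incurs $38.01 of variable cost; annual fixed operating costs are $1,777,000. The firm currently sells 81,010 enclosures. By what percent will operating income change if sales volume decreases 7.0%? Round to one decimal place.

Total contribution margin = 81,010 × $28.98 = $2,347,669.80.
EBIT = $2,347,669.80 − $1,777,000 = $570,669.80.
Degree of operating leverage = $2,347,669.80 / $570,669.80 = 4.1139.
%ΔEBIT = DOL × %ΔSales = 4.1139 × -7.0% = -28.8%.

-28.8%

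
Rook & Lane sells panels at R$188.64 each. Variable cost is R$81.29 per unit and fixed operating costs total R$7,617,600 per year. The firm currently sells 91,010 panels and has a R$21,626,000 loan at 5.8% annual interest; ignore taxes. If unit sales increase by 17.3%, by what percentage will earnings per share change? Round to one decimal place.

+188.2%

Total contribution margin = 91,010 × R$107.35 = R$9,769,923.50.
EBIT = R$9,769,923.50 − R$7,617,600 = R$2,152,323.50.
Interest = R$1,254,308.00, so EBIT − I = R$898,015.50.
DCL = total CM / (EBIT − I) = R$9,769,923.50 / R$898,015.50 = 10.8795.
%ΔEPS = DCL × %ΔSales = 10.8795 × +17.3% = +188.2%.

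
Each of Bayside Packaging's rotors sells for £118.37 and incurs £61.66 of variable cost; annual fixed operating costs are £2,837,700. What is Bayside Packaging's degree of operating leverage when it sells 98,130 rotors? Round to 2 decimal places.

Contribution at this volume is 98,130 × £56.71 = £5,564,952.30.
EBIT = £5,564,952.30 − £2,837,700 = £2,727,252.30.
So DOL = total CM / EBIT = £5,564,952.30 / £2,727,252.30 = 2.0405.

2.04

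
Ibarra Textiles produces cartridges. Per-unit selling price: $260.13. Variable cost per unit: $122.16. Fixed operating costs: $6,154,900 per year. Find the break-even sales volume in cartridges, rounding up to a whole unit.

44,611 cartridges

Contribution margin per unit = $260.13 − $122.16 = $137.97.
Break-even volume = fixed costs ÷ CM per unit = $6,154,900 ÷ $137.97 = 44,610.42, so 44,611 cartridges.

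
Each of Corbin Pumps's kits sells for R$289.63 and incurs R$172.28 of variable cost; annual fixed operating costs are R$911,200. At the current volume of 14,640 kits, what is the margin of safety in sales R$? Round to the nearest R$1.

R$1,991,262

Contribution margin per unit = R$289.63 − R$172.28 = R$117.35. Break-even units = R$911,200 ÷ R$117.35 = 7,764.81; break-even revenue = 7,764.81 × R$289.63 = R$2,248,920.80.
Actual sales revenue = 14,640 × R$289.63 = R$4,240,183.20.
Margin of safety = R$4,240,183.20 − R$2,248,920.80 = R$1,991,262.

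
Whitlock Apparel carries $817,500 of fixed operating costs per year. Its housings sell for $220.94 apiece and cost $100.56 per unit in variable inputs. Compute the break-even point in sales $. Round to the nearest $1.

$1,500,402

CM per unit = $220.94 − $100.56 = $120.38; CM ratio = $120.38 / $220.94 = 0.5449.
Break-even revenue = fixed costs × price ÷ CM = $817,500 × $220.94 ÷ $120.38 = $1,500,402.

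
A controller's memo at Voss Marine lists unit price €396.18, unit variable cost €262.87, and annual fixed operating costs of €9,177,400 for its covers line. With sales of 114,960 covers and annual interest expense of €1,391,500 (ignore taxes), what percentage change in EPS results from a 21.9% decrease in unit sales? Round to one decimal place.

-70.6%

Total contribution margin = 114,960 × €133.31 = €15,325,317.60.
Subtracting fixed costs: EBIT = €15,325,317.60 − €9,177,400 = €6,147,917.60.
Interest = €1,391,500.00, so EBIT − I = €4,756,417.60.
DCL = total CM / (EBIT − I) = €15,325,317.60 / €4,756,417.60 = 3.2220.
%ΔEPS = DCL × %ΔSales = 3.2220 × -21.9% = -70.6%.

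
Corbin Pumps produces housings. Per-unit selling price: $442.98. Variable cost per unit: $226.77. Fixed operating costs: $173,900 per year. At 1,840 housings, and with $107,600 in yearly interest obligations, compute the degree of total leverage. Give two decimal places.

Total contribution margin = 1,840 × $216.21 = $397,826.40.
Subtracting fixed costs: EBIT = $397,826.40 − $173,900 = $223,926.40. Interest = $107,600.00, so EBIT − I = $116,326.40.
DCL = contribution ÷ (EBIT − I) = $397,826.40 ÷ $116,326.40 = 3.4199.

3.42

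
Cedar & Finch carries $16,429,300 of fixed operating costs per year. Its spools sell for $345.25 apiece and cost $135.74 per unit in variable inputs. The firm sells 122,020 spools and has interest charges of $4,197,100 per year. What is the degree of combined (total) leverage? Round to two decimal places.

5.18

Contribution at this volume is 122,020 × $209.51 = $25,564,410.20.
EBIT = $25,564,410.20 − $16,429,300 = $9,135,110.20. Interest = $4,197,100.00.
DOL = $25,564,410.20 ÷ $9,135,110.20 = 2.7985; DFL = $9,135,110.20 ÷ $4,938,010.20 = 1.8500.
Combined leverage = 2.7985 × 1.8500 = 5.1772.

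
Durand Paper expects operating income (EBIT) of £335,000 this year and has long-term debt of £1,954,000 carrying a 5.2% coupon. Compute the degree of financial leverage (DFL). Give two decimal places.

1.44

Annual interest charges come to £101,608.00.
DFL = EBIT ÷ (EBIT − I) = £335,000 ÷ (£335,000 − £101,608.00) = £335,000 ÷ £233,392.00 = 1.4354.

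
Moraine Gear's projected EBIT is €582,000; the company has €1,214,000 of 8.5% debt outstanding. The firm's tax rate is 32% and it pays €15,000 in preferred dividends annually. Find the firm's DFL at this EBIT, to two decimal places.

Interest = €103,190.00.
Preferred dividends grossed up pre-tax: €15,000 / (1 − 0.32) = €22,058.82.
DFL = EBIT ÷ [EBIT − I − D_p/(1−t)] = €582,000 ÷ [€582,000 − €103,190.00 − €22,058.82] = €582,000 ÷ €456,751.18 = 1.2742.

1.27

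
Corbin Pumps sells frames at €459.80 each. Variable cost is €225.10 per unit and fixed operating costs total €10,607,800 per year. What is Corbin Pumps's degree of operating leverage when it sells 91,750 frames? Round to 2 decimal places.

Contribution at this volume is 91,750 × €234.70 = €21,533,725.00.
Subtracting fixed costs: EBIT = €21,533,725.00 − €10,607,800 = €10,925,925.00.
DOL = contribution ÷ EBIT = €21,533,725.00 ÷ €10,925,925.00 = 1.9709.

1.97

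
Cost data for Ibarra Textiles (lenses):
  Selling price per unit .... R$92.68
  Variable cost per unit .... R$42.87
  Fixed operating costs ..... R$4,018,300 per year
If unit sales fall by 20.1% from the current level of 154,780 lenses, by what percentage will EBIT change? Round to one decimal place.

Total contribution margin = 154,780 × R$49.81 = R$7,709,591.80.
Operating income = contribution − fixed costs = R$7,709,591.80 − R$4,018,300 = R$3,691,291.80.
So DOL = total CM / EBIT = R$7,709,591.80 / R$3,691,291.80 = 2.0886.
%ΔEBIT = DOL × %ΔSales = 2.0886 × -20.1% = -42.0%.

-42.0%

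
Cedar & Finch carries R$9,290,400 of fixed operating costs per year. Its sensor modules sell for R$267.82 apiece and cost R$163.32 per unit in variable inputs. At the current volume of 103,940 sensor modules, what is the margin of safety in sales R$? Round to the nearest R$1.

Contribution margin per unit = R$267.82 − R$163.32 = R$104.50. Break-even units = R$9,290,400 ÷ R$104.50 = 88,903.35; break-even revenue = 88,903.35 × R$267.82 = R$23,810,095.00.
Current sales = 103,940 × R$267.82 = R$27,837,210.80.
Margin of safety = R$27,837,210.80 − R$23,810,095.00 = R$4,027,116.

R$4,027,116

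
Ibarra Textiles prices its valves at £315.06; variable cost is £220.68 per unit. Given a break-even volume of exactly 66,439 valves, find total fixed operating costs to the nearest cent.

Unit CM = price − variable cost = £315.06 − £220.68 = £94.38.
Fixed costs = break-even units × CM = 66,439 × £94.38 = £6,270,512.82.

£6,270,512.82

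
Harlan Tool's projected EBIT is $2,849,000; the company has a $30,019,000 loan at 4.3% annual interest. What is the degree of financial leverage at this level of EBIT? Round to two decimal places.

1.83

Annual interest charges come to $1,290,817.00.
DFL = EBIT ÷ (EBIT − I) = $2,849,000 ÷ ($2,849,000 − $1,290,817.00) = $2,849,000 ÷ $1,558,183.00 = 1.8284.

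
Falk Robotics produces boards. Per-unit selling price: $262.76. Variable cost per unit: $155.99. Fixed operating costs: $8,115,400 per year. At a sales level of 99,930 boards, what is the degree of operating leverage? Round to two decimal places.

Contribution at this volume is 99,930 × $106.77 = $10,669,526.10.
Operating income = contribution − fixed costs = $10,669,526.10 − $8,115,400 = $2,554,126.10.
DOL = contribution ÷ EBIT = $10,669,526.10 ÷ $2,554,126.10 = 4.1774.

4.18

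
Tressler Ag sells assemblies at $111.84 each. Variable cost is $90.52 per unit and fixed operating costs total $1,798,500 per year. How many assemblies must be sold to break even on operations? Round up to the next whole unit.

Contribution margin per unit = $111.84 − $90.52 = $21.32.
Break-even volume = fixed costs ÷ CM per unit = $1,798,500 ÷ $21.32 = 84,357.41, so 84,358 assemblies.

84,358 assemblies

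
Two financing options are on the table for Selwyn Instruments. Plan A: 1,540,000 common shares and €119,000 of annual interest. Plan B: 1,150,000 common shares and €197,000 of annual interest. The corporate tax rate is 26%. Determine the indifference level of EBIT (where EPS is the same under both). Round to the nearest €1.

€427,000

Set EPS_A = EPS_B: (EBIT − €119,000)(1 − 0.26) ÷ 1,540,000 = (EBIT − €197,000)(1 − 0.26) ÷ 1,150,000.
The (1 − t) factor cancels: (EBIT − 119,000) × 1,150,000 = (EBIT − 197,000) × 1,540,000.
Solving, EBIT = (197,000·1,540,000 − 119,000·1,150,000) / (1,540,000 − 1,150,000) = 166,530,000,000 / 390,000 = 427,000.00.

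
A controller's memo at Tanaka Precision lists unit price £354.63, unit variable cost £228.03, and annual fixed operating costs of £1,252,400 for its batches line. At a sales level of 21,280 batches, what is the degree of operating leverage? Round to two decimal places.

Contribution at this volume is 21,280 × £126.60 = £2,694,048.00.
Subtracting fixed costs: EBIT = £2,694,048.00 − £1,252,400 = £1,441,648.00.
Degree of operating leverage = £2,694,048.00 / £1,441,648.00 = 1.8687.

1.87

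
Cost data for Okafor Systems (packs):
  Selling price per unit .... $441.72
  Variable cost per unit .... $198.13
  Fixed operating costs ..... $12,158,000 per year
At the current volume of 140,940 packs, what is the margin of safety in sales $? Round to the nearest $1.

Each unit contributes $441.72 − $198.13 = $243.59. Break-even units = $12,158,000 ÷ $243.59 = 49,911.74; break-even revenue = 49,911.74 × $441.72 = $22,047,012.44.
Actual sales revenue = 140,940 × $441.72 = $62,256,016.80.
Margin of safety = $62,256,016.80 − $22,047,012.44 = $40,209,004.

$40,209,004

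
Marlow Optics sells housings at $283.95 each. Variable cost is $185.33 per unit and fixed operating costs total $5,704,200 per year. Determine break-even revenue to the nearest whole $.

Contribution margin per unit = $283.95 − $185.33 = $98.62, a CM ratio of $98.62 ÷ $283.95 = 0.3473.
Break-even revenue = fixed costs × price ÷ CM = $5,704,200 × $283.95 ÷ $98.62 = $16,423,723.

$16,423,723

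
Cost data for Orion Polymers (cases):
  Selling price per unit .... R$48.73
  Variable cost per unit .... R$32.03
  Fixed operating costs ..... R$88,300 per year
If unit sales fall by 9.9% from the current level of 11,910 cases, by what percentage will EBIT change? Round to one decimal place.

Contribution at this volume is 11,910 × R$16.70 = R$198,897.00.
EBIT = R$198,897.00 − R$88,300 = R$110,597.00.
DOL = contribution ÷ EBIT = R$198,897.00 ÷ R$110,597.00 = 1.7984.
So EBIT moves 1.7984 × (-9.9%) = -17.8%.

-17.8%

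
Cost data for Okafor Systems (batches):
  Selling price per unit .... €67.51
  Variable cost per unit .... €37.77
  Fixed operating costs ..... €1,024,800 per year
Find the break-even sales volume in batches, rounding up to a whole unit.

34,459 batches

Each unit contributes €67.51 − €37.77 = €29.74.
Break-even volume = fixed costs ÷ CM per unit = €1,024,800 ÷ €29.74 = 34,458.64, so 34,459 batches.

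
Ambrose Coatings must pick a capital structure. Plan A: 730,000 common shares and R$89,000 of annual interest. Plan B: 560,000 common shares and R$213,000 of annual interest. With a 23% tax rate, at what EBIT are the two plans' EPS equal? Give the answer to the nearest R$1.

Set EPS_A = EPS_B: (EBIT − R$89,000)(1 − 0.23) ÷ 730,000 = (EBIT − R$213,000)(1 − 0.23) ÷ 560,000.
Cancelling (1 − t) and cross-multiplying: 560,000·(EBIT − 89,000) = 730,000·(EBIT − 213,000).
Solving, EBIT = (213,000·730,000 − 89,000·560,000) / (730,000 − 560,000) = 105,650,000,000 / 170,000 = 621,470.59.

R$621,471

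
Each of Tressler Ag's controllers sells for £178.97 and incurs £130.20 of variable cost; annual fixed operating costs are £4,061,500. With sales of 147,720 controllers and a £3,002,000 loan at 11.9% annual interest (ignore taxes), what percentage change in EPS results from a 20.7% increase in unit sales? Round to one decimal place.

Total contribution margin = 147,720 × £48.77 = £7,204,304.40.
Operating income = contribution − fixed costs = £7,204,304.40 − £4,061,500 = £3,142,804.40.
After interest of £357,238.00, pre-tax earnings = £2,785,566.40.
DCL = total CM / (EBIT − I) = £7,204,304.40 / £2,785,566.40 = 2.5863.
EPS therefore changes by 2.5863 × (+20.7%) = +53.5%.

+53.5%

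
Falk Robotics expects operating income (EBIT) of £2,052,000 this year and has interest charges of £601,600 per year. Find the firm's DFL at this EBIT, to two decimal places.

Annual interest charges come to £601,600.00.
DFL = EBIT ÷ (EBIT − I) = £2,052,000 ÷ (£2,052,000 − £601,600.00) = £2,052,000 ÷ £1,450,400.00 = 1.4148.

1.41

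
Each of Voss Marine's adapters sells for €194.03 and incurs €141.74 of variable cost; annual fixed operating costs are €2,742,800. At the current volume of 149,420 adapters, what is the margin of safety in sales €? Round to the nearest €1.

€18,814,386

Contribution margin per unit = €194.03 − €141.74 = €52.29. Break-even units = €2,742,800 ÷ €52.29 = 52,453.62; break-even revenue = 52,453.62 × €194.03 = €10,177,576.67.
Actual sales revenue = 149,420 × €194.03 = €28,991,962.60.
Margin of safety = €28,991,962.60 − €10,177,576.67 = €18,814,386.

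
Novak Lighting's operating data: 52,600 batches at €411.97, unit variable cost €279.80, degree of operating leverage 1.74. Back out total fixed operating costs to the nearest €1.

€2,956,658

Contribution at this volume is 52,600 × €132.17 = €6,952,142.00.
Since DOL = CM ÷ EBIT, EBIT = €6,952,142.00 ÷ 1.74 = €3,995,483.91.
Fixed costs = CM − EBIT = €6,952,142.00 − €3,995,483.91 = €2,956,658.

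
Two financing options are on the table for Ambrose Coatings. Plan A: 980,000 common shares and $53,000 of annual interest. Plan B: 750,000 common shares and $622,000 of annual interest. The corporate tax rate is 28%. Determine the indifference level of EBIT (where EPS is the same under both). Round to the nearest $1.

At indifference, (EBIT − 53,000)(1 − t)/980,000 = (EBIT − 622,000)(1 − t)/750,000.
The (1 − t) factor cancels: (EBIT − 53,000) × 750,000 = (EBIT − 622,000) × 980,000.
Solving, EBIT = (622,000·980,000 − 53,000·750,000) / (980,000 − 750,000) = 569,810,000,000 / 230,000 = 2,477,434.78.

$2,477,435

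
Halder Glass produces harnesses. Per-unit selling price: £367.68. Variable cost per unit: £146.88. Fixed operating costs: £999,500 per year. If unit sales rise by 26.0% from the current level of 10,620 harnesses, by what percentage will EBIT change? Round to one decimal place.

Total contribution margin = 10,620 × £220.80 = £2,344,896.00.
Subtracting fixed costs: EBIT = £2,344,896.00 − £999,500 = £1,345,396.00.
So DOL = total CM / EBIT = £2,344,896.00 / £1,345,396.00 = 1.7429.
Operating income changes by 1.7429 × +26.0% = +45.3%.

+45.3%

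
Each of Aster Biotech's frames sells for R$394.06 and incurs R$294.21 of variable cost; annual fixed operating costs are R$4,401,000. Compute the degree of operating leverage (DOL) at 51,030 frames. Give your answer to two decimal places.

7.34

Total contribution margin = 51,030 × R$99.85 = R$5,095,345.50.
EBIT = R$5,095,345.50 − R$4,401,000 = R$694,345.50.
DOL = contribution ÷ EBIT = R$5,095,345.50 ÷ R$694,345.50 = 7.3383.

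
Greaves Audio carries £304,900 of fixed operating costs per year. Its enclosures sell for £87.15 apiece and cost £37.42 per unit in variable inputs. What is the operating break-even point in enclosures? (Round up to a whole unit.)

6,132 enclosures

Contribution margin per unit = £87.15 − £37.42 = £49.73.
Break-even Q = £304,900 / £49.73 = 6,131.11 → 6,132 enclosures.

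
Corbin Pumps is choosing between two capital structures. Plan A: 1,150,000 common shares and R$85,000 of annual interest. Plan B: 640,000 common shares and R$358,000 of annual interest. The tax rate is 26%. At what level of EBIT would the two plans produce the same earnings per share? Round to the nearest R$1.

At indifference, (EBIT − 85,000)(1 − t)/1,150,000 = (EBIT − 358,000)(1 − t)/640,000.
Cancelling (1 − t) and cross-multiplying: 640,000·(EBIT − 85,000) = 1,150,000·(EBIT − 358,000).
Solving, EBIT = (358,000·1,150,000 − 85,000·640,000) / (1,150,000 − 640,000) = 357,300,000,000 / 510,000 = 700,588.24.

R$700,588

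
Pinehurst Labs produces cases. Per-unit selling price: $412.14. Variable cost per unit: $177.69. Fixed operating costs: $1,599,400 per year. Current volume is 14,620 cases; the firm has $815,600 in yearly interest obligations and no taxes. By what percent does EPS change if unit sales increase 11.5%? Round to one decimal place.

Contribution at this volume is 14,620 × $234.45 = $3,427,659.00.
Subtracting fixed costs: EBIT = $3,427,659.00 − $1,599,400 = $1,828,259.00.
After interest of $815,600.00, pre-tax earnings = $1,012,659.00.
Degree of combined leverage = contribution ÷ (EBIT − I) = $3,427,659.00 ÷ $1,012,659.00 = 3.3848.
EPS therefore changes by 3.3848 × (+11.5%) = +38.9%.

+38.9%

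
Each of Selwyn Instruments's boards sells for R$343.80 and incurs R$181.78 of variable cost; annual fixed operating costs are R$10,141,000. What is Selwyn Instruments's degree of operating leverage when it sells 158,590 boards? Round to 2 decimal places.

At 158,590 units, contribution = 158,590 × R$162.02 = R$25,694,751.80.
Operating income = contribution − fixed costs = R$25,694,751.80 − R$10,141,000 = R$15,553,751.80.
So DOL = total CM / EBIT = R$25,694,751.80 / R$15,553,751.80 = 1.6520.

1.65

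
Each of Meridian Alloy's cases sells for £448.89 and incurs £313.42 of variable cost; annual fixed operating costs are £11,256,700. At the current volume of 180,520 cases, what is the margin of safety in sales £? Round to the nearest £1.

£43,733,704

Unit CM = price − variable cost = £448.89 − £313.42 = £135.47. Break-even units = £11,256,700 ÷ £135.47 = 83,093.67; break-even revenue = 83,093.67 × £448.89 = £37,299,919.27.
Actual sales revenue = 180,520 × £448.89 = £81,033,622.80.
Margin of safety = £81,033,622.80 − £37,299,919.27 = £43,733,704.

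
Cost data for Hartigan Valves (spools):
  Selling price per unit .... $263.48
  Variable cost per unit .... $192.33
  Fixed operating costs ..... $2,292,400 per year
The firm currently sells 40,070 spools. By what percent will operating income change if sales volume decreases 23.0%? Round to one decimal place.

Total contribution margin = 40,070 × $71.15 = $2,850,980.50.
Subtracting fixed costs: EBIT = $2,850,980.50 − $2,292,400 = $558,580.50.
Degree of operating leverage = $2,850,980.50 / $558,580.50 = 5.1040.
So EBIT moves 5.1040 × (-23.0%) = -117.4%.

-117.4%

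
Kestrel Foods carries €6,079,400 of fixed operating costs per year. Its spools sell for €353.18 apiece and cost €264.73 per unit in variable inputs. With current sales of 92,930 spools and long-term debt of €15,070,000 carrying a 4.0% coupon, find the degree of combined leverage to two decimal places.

At 92,930 units, contribution = 92,930 × €88.45 = €8,219,658.50.
EBIT = €8,219,658.50 − €6,079,400 = €2,140,258.50. Interest = €602,800.00.
DOL = €8,219,658.50 ÷ €2,140,258.50 = 3.8405; DFL = €2,140,258.50 ÷ €1,537,458.50 = 1.3921.
DCL = DOL × DFL = 3.8405 × 1.3921 = 5.3464.

5.35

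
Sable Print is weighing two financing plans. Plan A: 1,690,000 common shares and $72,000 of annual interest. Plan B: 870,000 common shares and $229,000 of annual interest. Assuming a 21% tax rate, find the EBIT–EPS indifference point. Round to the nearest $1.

$395,573

Set EPS_A = EPS_B: (EBIT − $72,000)(1 − 0.21) ÷ 1,690,000 = (EBIT − $229,000)(1 − 0.21) ÷ 870,000.
The (1 − t) factor cancels: (EBIT − 72,000) × 870,000 = (EBIT − 229,000) × 1,690,000.
Solving, EBIT = (229,000·1,690,000 − 72,000·870,000) / (1,690,000 − 870,000) = 324,370,000,000 / 820,000 = 395,573.17.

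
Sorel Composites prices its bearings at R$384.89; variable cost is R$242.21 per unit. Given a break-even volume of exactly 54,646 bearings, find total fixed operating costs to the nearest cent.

Each unit contributes R$384.89 − R$242.21 = R$142.68.
Since BE = FC / CM, FC = 54,646 × R$142.68 = R$7,796,891.28.

R$7,796,891.28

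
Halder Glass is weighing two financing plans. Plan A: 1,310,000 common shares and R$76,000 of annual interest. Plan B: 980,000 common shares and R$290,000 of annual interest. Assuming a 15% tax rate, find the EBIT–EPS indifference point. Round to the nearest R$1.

R$925,515

Set EPS_A = EPS_B: (EBIT − R$76,000)(1 − 0.15) ÷ 1,310,000 = (EBIT − R$290,000)(1 − 0.15) ÷ 980,000.
The (1 − t) factor cancels: (EBIT − 76,000) × 980,000 = (EBIT − 290,000) × 1,310,000.
Solving, EBIT = (290,000·1,310,000 − 76,000·980,000) / (1,310,000 − 980,000) = 305,420,000,000 / 330,000 = 925,515.15.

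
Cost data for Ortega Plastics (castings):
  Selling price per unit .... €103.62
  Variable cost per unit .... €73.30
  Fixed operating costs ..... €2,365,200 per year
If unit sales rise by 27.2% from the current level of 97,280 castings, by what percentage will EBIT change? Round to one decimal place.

+137.3%

Total contribution margin = 97,280 × €30.32 = €2,949,529.60.
Subtracting fixed costs: EBIT = €2,949,529.60 − €2,365,200 = €584,329.60.
So DOL = total CM / EBIT = €2,949,529.60 / €584,329.60 = 5.0477.
%ΔEBIT = DOL × %ΔSales = 5.0477 × +27.2% = +137.3%.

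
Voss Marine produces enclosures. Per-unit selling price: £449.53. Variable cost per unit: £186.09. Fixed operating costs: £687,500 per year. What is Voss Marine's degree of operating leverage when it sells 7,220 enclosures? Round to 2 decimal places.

At 7,220 units, contribution = 7,220 × £263.44 = £1,902,036.80.
Subtracting fixed costs: EBIT = £1,902,036.80 − £687,500 = £1,214,536.80.
DOL = contribution ÷ EBIT = £1,902,036.80 ÷ £1,214,536.80 = 1.5661.

1.57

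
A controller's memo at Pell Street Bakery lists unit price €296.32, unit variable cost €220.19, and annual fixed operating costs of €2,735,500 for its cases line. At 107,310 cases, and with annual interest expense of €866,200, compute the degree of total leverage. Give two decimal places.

1.79

Total contribution margin = 107,310 × €76.13 = €8,169,510.30.
EBIT = €8,169,510.30 − €2,735,500 = €5,434,010.30. Interest = €866,200.00.
DOL = €8,169,510.30 ÷ €5,434,010.30 = 1.5034; DFL = €5,434,010.30 ÷ €4,567,810.30 = 1.1896.
Combined leverage = 1.5034 × 1.1896 = 1.7884.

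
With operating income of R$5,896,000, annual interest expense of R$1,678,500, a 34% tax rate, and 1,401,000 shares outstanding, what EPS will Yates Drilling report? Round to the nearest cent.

R$1.99

Pre-tax income = R$5,896,000 − R$1,678,500.00 = R$4,217,500.00.
After tax at 34%: net income = R$4,217,500.00 × 0.66 = R$2,783,550.00.
EPS = R$2,783,550.00 ÷ 1,401,000 = R$1.99.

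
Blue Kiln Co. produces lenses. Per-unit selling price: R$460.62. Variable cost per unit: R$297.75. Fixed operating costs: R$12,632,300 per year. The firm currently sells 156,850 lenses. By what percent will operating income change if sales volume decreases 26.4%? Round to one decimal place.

-52.2%

Total contribution margin = 156,850 × R$162.87 = R$25,546,159.50.
Operating income = contribution − fixed costs = R$25,546,159.50 − R$12,632,300 = R$12,913,859.50.
Degree of operating leverage = R$25,546,159.50 / R$12,913,859.50 = 1.9782.
%ΔEBIT = DOL × %ΔSales = 1.9782 × -26.4% = -52.2%.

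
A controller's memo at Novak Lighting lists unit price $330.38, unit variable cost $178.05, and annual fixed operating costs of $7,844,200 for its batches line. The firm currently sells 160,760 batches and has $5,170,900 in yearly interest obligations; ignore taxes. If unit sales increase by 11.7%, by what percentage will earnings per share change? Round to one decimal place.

+25.0%

Total contribution margin = 160,760 × $152.33 = $24,488,570.80.
EBIT = $24,488,570.80 − $7,844,200 = $16,644,370.80.
Interest = $5,170,900.00, so EBIT − I = $11,473,470.80.
DCL = total CM / (EBIT − I) = $24,488,570.80 / $11,473,470.80 = 2.1344.
EPS therefore changes by 2.1344 × (+11.7%) = +25.0%.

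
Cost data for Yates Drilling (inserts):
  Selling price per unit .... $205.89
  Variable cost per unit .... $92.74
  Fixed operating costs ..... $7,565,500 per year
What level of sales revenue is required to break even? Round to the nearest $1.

CM per unit = $205.89 − $92.74 = $113.15; CM ratio = $113.15 / $205.89 = 0.5496.
Break-even sales = FC ÷ CM ratio = $7,565,500 × $205.89 / $113.15 = $13,766,335.

$13,766,335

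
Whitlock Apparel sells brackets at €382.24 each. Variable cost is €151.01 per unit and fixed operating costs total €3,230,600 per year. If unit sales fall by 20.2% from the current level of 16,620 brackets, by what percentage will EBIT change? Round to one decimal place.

-126.8%

Contribution at this volume is 16,620 × €231.23 = €3,843,042.60.
Subtracting fixed costs: EBIT = €3,843,042.60 − €3,230,600 = €612,442.60.
Degree of operating leverage = €3,843,042.60 / €612,442.60 = 6.2749.
%ΔEBIT = DOL × %ΔSales = 6.2749 × -20.2% = -126.8%.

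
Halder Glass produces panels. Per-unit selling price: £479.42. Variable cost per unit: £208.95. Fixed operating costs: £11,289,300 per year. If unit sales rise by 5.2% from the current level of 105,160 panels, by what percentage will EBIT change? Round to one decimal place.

Contribution at this volume is 105,160 × £270.47 = £28,442,625.20.
Subtracting fixed costs: EBIT = £28,442,625.20 − £11,289,300 = £17,153,325.20.
Degree of operating leverage = £28,442,625.20 / £17,153,325.20 = 1.6581.
Operating income changes by 1.6581 × +5.2% = +8.6%.

+8.6%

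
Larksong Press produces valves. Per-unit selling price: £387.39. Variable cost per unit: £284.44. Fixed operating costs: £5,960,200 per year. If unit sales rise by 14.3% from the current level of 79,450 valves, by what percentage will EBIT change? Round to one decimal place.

Contribution at this volume is 79,450 × £102.95 = £8,179,377.50.
EBIT = £8,179,377.50 − £5,960,200 = £2,219,177.50.
Degree of operating leverage = £8,179,377.50 / £2,219,177.50 = 3.6858.
%ΔEBIT = DOL × %ΔSales = 3.6858 × +14.3% = +52.7%.

+52.7%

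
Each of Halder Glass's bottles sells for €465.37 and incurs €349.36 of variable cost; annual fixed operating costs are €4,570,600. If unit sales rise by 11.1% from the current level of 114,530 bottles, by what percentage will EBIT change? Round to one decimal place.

Total contribution margin = 114,530 × €116.01 = €13,286,625.30.
Operating income = contribution − fixed costs = €13,286,625.30 − €4,570,600 = €8,716,025.30.
DOL = contribution ÷ EBIT = €13,286,625.30 ÷ €8,716,025.30 = 1.5244.
So EBIT moves 1.5244 × (+11.1%) = +16.9%.

+16.9%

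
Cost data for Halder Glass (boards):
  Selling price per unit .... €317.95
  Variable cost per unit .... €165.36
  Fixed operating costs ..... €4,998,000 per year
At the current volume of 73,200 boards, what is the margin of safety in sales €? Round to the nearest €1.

€12,859,666

Unit CM = price − variable cost = €317.95 − €165.36 = €152.59. Break-even units = €4,998,000 ÷ €152.59 = 32,754.44; break-even revenue = 32,754.44 × €317.95 = €10,414,274.20.
Actual sales revenue = 73,200 × €317.95 = €23,273,940.00.
Margin of safety = €23,273,940.00 − €10,414,274.20 = €12,859,666.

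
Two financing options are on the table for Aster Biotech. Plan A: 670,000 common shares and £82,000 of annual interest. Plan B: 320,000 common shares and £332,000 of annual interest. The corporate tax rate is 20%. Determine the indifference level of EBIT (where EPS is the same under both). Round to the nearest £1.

Set EPS_A = EPS_B: (EBIT − £82,000)(1 − 0.20) ÷ 670,000 = (EBIT − £332,000)(1 − 0.20) ÷ 320,000.
The (1 − t) factor cancels: (EBIT − 82,000) × 320,000 = (EBIT − 332,000) × 670,000.
EBIT × (670,000 − 320,000) = 332,000 × 670,000 − 82,000 × 320,000 = 196,200,000,000, so EBIT = 196,200,000,000 ÷ 350,000 = 560,571.43.

£560,571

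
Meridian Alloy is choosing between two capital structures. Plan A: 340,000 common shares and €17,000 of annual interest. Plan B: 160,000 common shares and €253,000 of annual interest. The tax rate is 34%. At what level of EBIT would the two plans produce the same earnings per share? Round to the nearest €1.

€462,778

Set EPS_A = EPS_B: (EBIT − €17,000)(1 − 0.34) ÷ 340,000 = (EBIT − €253,000)(1 − 0.34) ÷ 160,000.
Cancelling (1 − t) and cross-multiplying: 160,000·(EBIT − 17,000) = 340,000·(EBIT − 253,000).
EBIT × (340,000 − 160,000) = 253,000 × 340,000 − 17,000 × 160,000 = 83,300,000,000, so EBIT = 83,300,000,000 ÷ 180,000 = 462,777.78.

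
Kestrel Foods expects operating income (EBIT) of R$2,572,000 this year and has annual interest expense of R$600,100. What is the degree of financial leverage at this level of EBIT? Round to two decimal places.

1.30

Annual interest charges come to R$600,100.00.
DFL = EBIT ÷ (EBIT − I) = R$2,572,000 ÷ (R$2,572,000 − R$600,100.00) = R$2,572,000 ÷ R$1,971,900.00 = 1.3043.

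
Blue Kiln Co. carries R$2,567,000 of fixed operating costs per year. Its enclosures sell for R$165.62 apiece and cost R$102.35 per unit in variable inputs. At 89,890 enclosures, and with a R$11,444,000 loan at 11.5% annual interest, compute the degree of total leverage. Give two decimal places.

Total contribution margin = 89,890 × R$63.27 = R$5,687,340.30.
Subtracting fixed costs: EBIT = R$5,687,340.30 − R$2,567,000 = R$3,120,340.30. Interest = R$1,316,060.00.
DOL = R$5,687,340.30 ÷ R$3,120,340.30 = 1.8227; DFL = R$3,120,340.30 ÷ R$1,804,280.30 = 1.7294.
DCL = DOL × DFL = 1.8227 × 1.7294 = 3.1522.

3.15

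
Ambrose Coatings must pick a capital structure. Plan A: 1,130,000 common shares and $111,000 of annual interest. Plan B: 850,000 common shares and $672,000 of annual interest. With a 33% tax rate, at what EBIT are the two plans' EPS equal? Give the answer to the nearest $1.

At indifference, (EBIT − 111,000)(1 − t)/1,130,000 = (EBIT − 672,000)(1 − t)/850,000.
Cancelling (1 − t) and cross-multiplying: 850,000·(EBIT − 111,000) = 1,130,000·(EBIT − 672,000).
EBIT × (1,130,000 − 850,000) = 672,000 × 1,130,000 − 111,000 × 850,000 = 665,010,000,000, so EBIT = 665,010,000,000 ÷ 280,000 = 2,375,035.71.

$2,375,036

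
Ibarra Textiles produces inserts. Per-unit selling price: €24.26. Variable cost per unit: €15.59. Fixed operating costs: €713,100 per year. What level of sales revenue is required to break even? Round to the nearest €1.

CM per unit = €24.26 − €15.59 = €8.67; CM ratio = €8.67 / €24.26 = 0.3574.
Break-even sales = FC ÷ CM ratio = €713,100 × €24.26 / €8.67 = €1,995,364.

€1,995,364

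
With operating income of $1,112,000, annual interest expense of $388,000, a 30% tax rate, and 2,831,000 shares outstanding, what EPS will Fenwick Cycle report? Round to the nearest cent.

$0.18

Pre-tax income = $1,112,000 − $388,000.00 = $724,000.00.
After tax at 30%: net income = $724,000.00 × 0.70 = $506,800.00.
Per share: $506,800.00 / 2,831,000 shares = $0.18.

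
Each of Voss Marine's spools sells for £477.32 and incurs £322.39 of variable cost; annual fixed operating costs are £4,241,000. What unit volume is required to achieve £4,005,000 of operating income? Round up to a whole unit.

Each unit contributes £477.32 − £322.39 = £154.93.
Units = (FC + target) / CM = (£4,241,000 + £4,005,000) / £154.93 = 53,224.04, so 53,225 spools.

53,225 spools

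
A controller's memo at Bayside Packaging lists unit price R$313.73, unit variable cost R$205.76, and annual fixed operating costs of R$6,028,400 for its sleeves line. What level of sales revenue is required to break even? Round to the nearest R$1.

R$17,516,810

CM per unit = R$313.73 − R$205.76 = R$107.97; CM ratio = R$107.97 / R$313.73 = 0.3441.
Break-even sales = FC ÷ CM ratio = R$6,028,400 × R$313.73 / R$107.97 = R$17,516,810.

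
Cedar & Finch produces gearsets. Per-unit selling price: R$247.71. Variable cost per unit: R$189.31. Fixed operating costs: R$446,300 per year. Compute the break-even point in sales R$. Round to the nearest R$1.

R$1,893,030

Contribution margin per unit = R$247.71 − R$189.31 = R$58.40, a CM ratio of R$58.40 ÷ R$247.71 = 0.2358.
Break-even revenue = fixed costs × price ÷ CM = R$446,300 × R$247.71 ÷ R$58.40 = R$1,893,030.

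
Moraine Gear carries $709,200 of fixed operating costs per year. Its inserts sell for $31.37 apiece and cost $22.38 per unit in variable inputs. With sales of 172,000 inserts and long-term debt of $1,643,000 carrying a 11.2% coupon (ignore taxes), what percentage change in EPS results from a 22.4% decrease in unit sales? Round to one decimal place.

Contribution at this volume is 172,000 × $8.99 = $1,546,280.00.
Subtracting fixed costs: EBIT = $1,546,280.00 − $709,200 = $837,080.00.
Interest = $184,016.00, so EBIT − I = $653,064.00.
DCL = total CM / (EBIT − I) = $1,546,280.00 / $653,064.00 = 2.3677.
EPS therefore changes by 2.3677 × (-22.4%) = -53.0%.

-53.0%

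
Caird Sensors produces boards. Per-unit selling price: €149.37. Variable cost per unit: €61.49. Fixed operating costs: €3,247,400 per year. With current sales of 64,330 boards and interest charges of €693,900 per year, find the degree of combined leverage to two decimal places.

Contribution at this volume is 64,330 × €87.88 = €5,653,320.40.
EBIT = €5,653,320.40 − €3,247,400 = €2,405,920.40. Interest = €693,900.00.
DOL = €5,653,320.40 ÷ €2,405,920.40 = 2.3498; DFL = €2,405,920.40 ÷ €1,712,020.40 = 1.4053.
Combined leverage = 2.3498 × 1.4053 = 3.3022.

3.30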